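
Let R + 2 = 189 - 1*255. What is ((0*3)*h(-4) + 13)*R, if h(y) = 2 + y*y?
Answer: -884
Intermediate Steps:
h(y) = 2 + y**2
R = -68 (R = -2 + (189 - 1*255) = -2 + (189 - 255) = -2 - 66 = -68)
((0*3)*h(-4) + 13)*R = ((0*3)*(2 + (-4)**2) + 13)*(-68) = (0*(2 + 16) + 13)*(-68) = (0*18 + 13)*(-68) = (0 + 13)*(-68) = 13*(-68) = -884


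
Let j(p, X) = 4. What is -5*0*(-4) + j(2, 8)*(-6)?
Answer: -24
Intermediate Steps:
-5*0*(-4) + j(2, 8)*(-6) = -5*0*(-4) + 4*(-6) = 0*(-4) - 24 = 0 - 24 = -24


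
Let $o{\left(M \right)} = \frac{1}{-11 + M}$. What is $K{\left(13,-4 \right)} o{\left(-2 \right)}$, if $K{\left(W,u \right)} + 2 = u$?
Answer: $\frac{6}{13} \approx 0.46154$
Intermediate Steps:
$K{\left(W,u \right)} = -2 + u$
$K{\left(13,-4 \right)} o{\left(-2 \right)} = \frac{-2 - 4}{-11 - 2} = - \frac{6}{-13} = \left(-6\right) \left(- \frac{1}{13}\right) = \frac{6}{13}$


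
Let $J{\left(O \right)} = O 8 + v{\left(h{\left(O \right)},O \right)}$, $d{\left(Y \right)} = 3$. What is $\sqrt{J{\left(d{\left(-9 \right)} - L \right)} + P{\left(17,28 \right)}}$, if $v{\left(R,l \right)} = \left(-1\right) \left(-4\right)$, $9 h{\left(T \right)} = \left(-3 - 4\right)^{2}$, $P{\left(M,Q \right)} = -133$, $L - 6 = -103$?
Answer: $\sqrt{671} \approx 25.904$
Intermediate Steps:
$L = -97$ ($L = 6 - 103 = -97$)
$h{\left(T \right)} = \frac{49}{9}$ ($h{\left(T \right)} = \frac{\left(-3 - 4\right)^{2}}{9} = \frac{\left(-7\right)^{2}}{9} = \frac{1}{9} \cdot 49 = \frac{49}{9}$)
$v{\left(R,l \right)} = 4$
$J{\left(O \right)} = 4 + 8 O$ ($J{\left(O \right)} = O 8 + 4 = 8 O + 4 = 4 + 8 O$)
$\sqrt{J{\left(d{\left(-9 \right)} - L \right)} + P{\left(17,28 \right)}} = \sqrt{\left(4 + 8 \left(3 - -97\right)\right) - 133} = \sqrt{\left(4 + 8 \left(3 + 97\right)\right) - 133} = \sqrt{\left(4 + 8 \cdot 100\right) - 133} = \sqrt{\left(4 + 800\right) - 133} = \sqrt{804 - 133} = \sqrt{671}$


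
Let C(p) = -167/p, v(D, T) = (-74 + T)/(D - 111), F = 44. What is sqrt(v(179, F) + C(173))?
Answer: I*sqrt(48661786)/5882 ≈ 1.186*I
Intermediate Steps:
v(D, T) = (-74 + T)/(-111 + D)
sqrt(v(179, F) + C(173)) = sqrt((-74 + 44)/(-111 + 179) - 167/173) = sqrt(-30/68 - 167*1/173) = sqrt((1/68)*(-30) - 167/173) = sqrt(-15/34 - 167/173) = sqrt(-8273/5882) = I*sqrt(48661786)/5882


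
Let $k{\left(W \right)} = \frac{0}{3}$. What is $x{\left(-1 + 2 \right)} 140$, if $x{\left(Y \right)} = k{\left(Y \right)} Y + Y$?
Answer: $140$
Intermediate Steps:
$k{\left(W \right)} = 0$ ($k{\left(W \right)} = 0 \cdot \frac{1}{3} = 0$)
$x{\left(Y \right)} = Y$ ($x{\left(Y \right)} = 0 Y + Y = 0 + Y = Y$)
$x{\left(-1 + 2 \right)} 140 = \left(-1 + 2\right) 140 = 1 \cdot 140 = 140$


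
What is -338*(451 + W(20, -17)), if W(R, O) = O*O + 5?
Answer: -251810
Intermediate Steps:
W(R, O) = 5 + O² (W(R, O) = O² + 5 = 5 + O²)
-338*(451 + W(20, -17)) = -338*(451 + (5 + (-17)²)) = -338*(451 + (5 + 289)) = -338*(451 + 294) = -338*745 = -251810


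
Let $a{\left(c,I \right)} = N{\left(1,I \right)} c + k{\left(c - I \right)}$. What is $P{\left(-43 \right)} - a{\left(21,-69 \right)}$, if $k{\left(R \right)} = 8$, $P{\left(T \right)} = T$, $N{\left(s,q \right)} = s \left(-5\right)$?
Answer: $54$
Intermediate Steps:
$N{\left(s,q \right)} = - 5 s$
$a{\left(c,I \right)} = 8 - 5 c$ ($a{\left(c,I \right)} = \left(-5\right) 1 c + 8 = - 5 c + 8 = 8 - 5 c$)
$P{\left(-43 \right)} - a{\left(21,-69 \right)} = -43 - \left(8 - 105\right) = -43 - -97 = -43 + 97 = 54$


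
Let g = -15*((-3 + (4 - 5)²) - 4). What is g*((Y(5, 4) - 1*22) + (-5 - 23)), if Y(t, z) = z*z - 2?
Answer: -3240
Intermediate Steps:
Y(t, z) = -2 + z² (Y(t, z) = z² - 2 = -2 + z²)
g = 90 (g = -15*((-3 + (-1)²) - 4) = -15*((-3 + 1) - 4) = -15*(-2 - 4) = -15*(-6) = 90)
g*((Y(5, 4) - 1*22) + (-5 - 23)) = 90*(((-2 + 4²) - 1*22) + (-5 - 23)) = 90*(((-2 + 16) - 22) - 28) = 90*((14 - 22) - 28) = 90*(-8 - 28) = 90*(-36) = -3240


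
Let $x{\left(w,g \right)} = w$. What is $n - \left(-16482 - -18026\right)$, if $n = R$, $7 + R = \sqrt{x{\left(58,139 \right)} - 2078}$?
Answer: $-1551 + 2 i \sqrt{505} \approx -1551.0 + 44.944 i$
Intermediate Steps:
$R = -7 + 2 i \sqrt{505}$ ($R = -7 + \sqrt{58 - 2078} = -7 + \sqrt{-2020} = -7 + 2 i \sqrt{505} \approx -7.0 + 44.944 i$)
$n = -7 + 2 i \sqrt{505} \approx -7.0 + 44.944 i$
$n - \left(-16482 - -18026\right) = \left(-7 + 2 i \sqrt{505}\right) - \left(-16482 - -18026\right) = \left(-7 + 2 i \sqrt{505}\right) - \left(-16482 + 18026\right) = \left(-7 + 2 i \sqrt{505}\right) - 1544 = -1551 + 2 i \sqrt{505}$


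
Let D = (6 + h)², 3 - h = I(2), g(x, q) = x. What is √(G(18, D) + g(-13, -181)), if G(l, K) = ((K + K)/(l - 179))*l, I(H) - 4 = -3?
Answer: I*√707917/161 ≈ 5.226*I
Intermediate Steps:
I(H) = 1 (I(H) = 4 - 3 = 1)
h = 2 (h = 3 - 1*1 = 3 - 1 = 2)
D = 64 (D = (6 + 2)² = 8² = 64)
G(l, K) = 2*K*l/(-179 + l) (G(l, K) = ((2*K)/(-179 + l))*l = (2*K/(-179 + l))*l = 2*K*l/(-179 + l))
√(G(18, D) + g(-13, -181)) = √(2*64*18/(-179 + 18) - 13) = √(2*64*18/(-161) - 13) = √(2*64*18*(-1/161) - 13) = √(-2304/161 - 13) = √(-4397/161) = I*√707917/161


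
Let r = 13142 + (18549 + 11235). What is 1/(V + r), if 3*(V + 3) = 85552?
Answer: 3/214321 ≈ 1.3998e-5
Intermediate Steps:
V = 85543/3 (V = -3 + (⅓)*85552 = -3 + 85552/3 = 85543/3 ≈ 28514.)
r = 42926 (r = 13142 + 29784 = 42926)
1/(V + r) = 1/(85543/3 + 42926) = 1/(214321/3) = 3/214321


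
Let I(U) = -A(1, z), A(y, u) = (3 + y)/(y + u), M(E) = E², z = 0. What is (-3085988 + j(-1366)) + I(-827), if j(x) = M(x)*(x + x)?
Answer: -5100877784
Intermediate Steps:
A(y, u) = (3 + y)/(u + y)
j(x) = 2*x³ (j(x) = x²*(x + x) = x²*(2*x) = 2*x³)
I(U) = -4 (I(U) = -(3 + 1)/(0 + 1) = -4/1 = -4)
(-3085988 + j(-1366)) + I(-827) = (-3085988 + 2*(-1366)³) - 4 = (-3085988 + 2*(-2548895896)) - 4 = (-3085988 - 5097791792) - 4 = -5100877780 - 4 = -5100877784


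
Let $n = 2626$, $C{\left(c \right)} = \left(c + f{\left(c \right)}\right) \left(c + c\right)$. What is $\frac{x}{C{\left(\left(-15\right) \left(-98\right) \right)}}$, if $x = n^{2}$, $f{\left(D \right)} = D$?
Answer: $\frac{1723969}{2160900} \approx 0.7978$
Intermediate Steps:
$C{\left(c \right)} = 4 c^{2}$ ($C{\left(c \right)} = \left(c + c\right) \left(c + c\right) = 2 c 2 c = 4 c^{2}$)
$x = 6895876$ ($x = 2626^{2} = 6895876$)
$\frac{x}{C{\left(\left(-15\right) \left(-98\right) \right)}} = \frac{6895876}{4 \left(\left(-15\right) \left(-98\right)\right)^{2}} = \frac{6895876}{4 \cdot 1470^{2}} = \frac{6895876}{4 \cdot 2160900} = \frac{6895876}{8643600} = 6895876 \cdot \frac{1}{8643600} = \frac{1723969}{2160900}$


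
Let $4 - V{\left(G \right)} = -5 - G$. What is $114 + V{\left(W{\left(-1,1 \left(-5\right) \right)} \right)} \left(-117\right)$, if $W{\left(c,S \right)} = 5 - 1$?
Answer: $-1407$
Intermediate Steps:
$W{\left(c,S \right)} = 4$ ($W{\left(c,S \right)} = 5 - 1 = 4$)
$V{\left(G \right)} = 9 + G$ ($V{\left(G \right)} = 4 - \left(-5 - G\right) = 4 + \left(5 + G\right) = 9 + G$)
$114 + V{\left(W{\left(-1,1 \left(-5\right) \right)} \right)} \left(-117\right) = 114 + \left(9 + 4\right) \left(-117\right) = 114 + 13 \left(-117\right) = 114 - 1521 = -1407$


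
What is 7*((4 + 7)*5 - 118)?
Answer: -441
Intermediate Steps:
7*((4 + 7)*5 - 118) = 7*(11*5 - 118) = 7*(55 - 118) = 7*(-63) = -441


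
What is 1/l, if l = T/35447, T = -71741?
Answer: -35447/71741 ≈ -0.49410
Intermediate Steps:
l = -71741/35447 ≈ -2.0239
1/l = 1/(-71741/35447) = -35447/71741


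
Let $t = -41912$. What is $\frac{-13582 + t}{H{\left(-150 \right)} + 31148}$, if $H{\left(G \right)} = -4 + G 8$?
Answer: $- \frac{27747}{14972} \approx -1.8533$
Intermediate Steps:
$H{\left(G \right)} = -4 + 8 G$
$\frac{-13582 + t}{H{\left(-150 \right)} + 31148} = \frac{-13582 - 41912}{\left(-4 + 8 \left(-150\right)\right) + 31148} = - \frac{55494}{\left(-4 - 1200\right) + 31148} = - \frac{55494}{-1204 + 31148} = - \frac{55494}{29944} = \left(-55494\right) \frac{1}{29944} = - \frac{27747}{14972}$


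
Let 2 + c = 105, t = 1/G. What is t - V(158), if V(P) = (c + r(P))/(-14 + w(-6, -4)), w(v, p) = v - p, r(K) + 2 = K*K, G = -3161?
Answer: 79230449/50576 ≈ 1566.6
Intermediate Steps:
r(K) = -2 + K² (r(K) = -2 + K*K = -2 + K²)
t = -1/3161 (t = 1/(-3161) = -1/3161 ≈ -0.00031636)
c = 103 (c = -2 + 105 = 103)
V(P) = -101/16 - P²/16 (V(P) = (103 + (-2 + P²))/(-14 + (-6 - 1*(-4))) = (101 + P²)/(-14 + (-6 + 4)) = (101 + P²)/(-14 - 2) = (101 + P²)/(-16) = (101 + P²)*(-1/16) = -101/16 - P²/16)
t - V(158) = -1/3161 - (-101/16 - 1/16*158²) = -1/3161 - (-101/16 - 1/16*24964) = -1/3161 - (-101/16 - 6241/4) = -1/3161 - 1*(-25065/16) = -1/3161 + 25065/16 = 79230449/50576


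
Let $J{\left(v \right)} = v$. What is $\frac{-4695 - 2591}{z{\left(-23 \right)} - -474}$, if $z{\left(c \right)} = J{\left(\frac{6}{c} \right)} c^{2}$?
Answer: $- \frac{3643}{168} \approx -21.685$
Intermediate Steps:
$z{\left(c \right)} = 6 c$ ($z{\left(c \right)} = \frac{6}{c} c^{2} = 6 c$)
$\frac{-4695 - 2591}{z{\left(-23 \right)} - -474} = \frac{-4695 - 2591}{6 \left(-23\right) - -474} = - \frac{7286}{-138 + 474} = - \frac{7286}{336} = \left(-7286\right) \frac{1}{336} = - \frac{3643}{168}$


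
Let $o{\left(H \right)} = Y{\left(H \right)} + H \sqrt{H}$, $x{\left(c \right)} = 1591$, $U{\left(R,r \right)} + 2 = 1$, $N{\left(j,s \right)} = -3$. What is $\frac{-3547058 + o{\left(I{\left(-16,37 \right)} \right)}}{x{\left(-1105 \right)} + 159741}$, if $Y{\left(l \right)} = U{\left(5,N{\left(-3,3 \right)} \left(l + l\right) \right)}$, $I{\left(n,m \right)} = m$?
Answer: $- \frac{3547059}{161332} + \frac{37 \sqrt{37}}{161332} \approx -21.985$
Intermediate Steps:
$U{\left(R,r \right)} = -1$ ($U{\left(R,r \right)} = -2 + 1 = -1$)
$Y{\left(l \right)} = -1$
$o{\left(H \right)} = -1 + H^{\frac{3}{2}}$ ($o{\left(H \right)} = -1 + H \sqrt{H} = -1 + H^{\frac{3}{2}}$)
$\frac{-3547058 + o{\left(I{\left(-16,37 \right)} \right)}}{x{\left(-1105 \right)} + 159741} = \frac{-3547058 - \left(1 - 37^{\frac{3}{2}}\right)}{1591 + 159741} = \frac{-3547058 - \left(1 - 37 \sqrt{37}\right)}{161332} = \left(-3547059 + 37 \sqrt{37}\right) \frac{1}{161332} = - \frac{3547059}{161332} + \frac{37 \sqrt{37}}{161332}$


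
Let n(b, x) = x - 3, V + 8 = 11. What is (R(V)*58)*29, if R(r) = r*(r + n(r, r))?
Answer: 15138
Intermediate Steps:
V = 3 (V = -8 + 11 = 3)
n(b, x) = -3 + x
R(r) = r*(-3 + 2*r) (R(r) = r*(r + (-3 + r)) = r*(-3 + 2*r))
(R(V)*58)*29 = ((3*(-3 + 2*3))*58)*29 = ((3*(-3 + 6))*58)*29 = ((3*3)*58)*29 = (9*58)*29 = 522*29 = 15138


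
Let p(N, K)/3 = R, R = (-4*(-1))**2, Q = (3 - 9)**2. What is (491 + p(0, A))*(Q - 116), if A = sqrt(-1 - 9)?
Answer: -43120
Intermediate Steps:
A = I*sqrt(10) (A = sqrt(-10) = I*sqrt(10) ≈ 3.1623*I)
Q = 36 (Q = (-6)**2 = 36)
R = 16 (R = 4**2 = 16)
p(N, K) = 48 (p(N, K) = 3*16 = 48)
(491 + p(0, A))*(Q - 116) = (491 + 48)*(36 - 116) = 539*(-80) = -43120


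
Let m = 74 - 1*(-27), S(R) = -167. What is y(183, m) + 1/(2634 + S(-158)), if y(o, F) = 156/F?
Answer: 384953/249167 ≈ 1.5450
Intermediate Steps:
m = 101 (m = 74 + 27 = 101)
y(183, m) + 1/(2634 + S(-158)) = 156/101 + 1/(2634 - 167) = 156*(1/101) + 1/2467 = 156/101 + 1/2467 = 384953/249167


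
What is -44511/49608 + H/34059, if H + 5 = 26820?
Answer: -20640181/187733208 ≈ -0.10994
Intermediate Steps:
H = 26815 (H = -5 + 26820 = 26815)
-44511/49608 + H/34059 = -44511/49608 + 26815/34059 = -44511*1/49608 + 26815*(1/34059) = -14837/16536 + 26815/34059 = -20640181/187733208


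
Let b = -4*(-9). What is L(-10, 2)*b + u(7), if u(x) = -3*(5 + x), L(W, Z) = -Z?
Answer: -108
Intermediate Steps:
b = 36
u(x) = -15 - 3*x
L(-10, 2)*b + u(7) = -1*2*36 + (-15 - 3*7) = -2*36 + (-15 - 21) = -72 - 36 = -108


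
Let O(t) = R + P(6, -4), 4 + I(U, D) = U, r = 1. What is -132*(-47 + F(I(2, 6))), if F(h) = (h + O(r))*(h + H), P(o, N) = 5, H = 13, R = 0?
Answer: 1848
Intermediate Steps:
I(U, D) = -4 + U
O(t) = 5 (O(t) = 0 + 5 = 5)
F(h) = (5 + h)*(13 + h) (F(h) = (h + 5)*(h + 13) = (5 + h)*(13 + h))
-132*(-47 + F(I(2, 6))) = -132*(-47 + (65 + (-4 + 2)**2 + 18*(-4 + 2))) = -132*(-47 + (65 + (-2)**2 + 18*(-2))) = -132*(-47 + (65 + 4 - 36)) = -132*(-47 + 33) = -132*(-14) = 1848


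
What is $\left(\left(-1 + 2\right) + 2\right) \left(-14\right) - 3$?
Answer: $-45$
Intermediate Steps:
$\left(\left(-1 + 2\right) + 2\right) \left(-14\right) - 3 = \left(1 + 2\right) \left(-14\right) - 3 = 3 \left(-14\right) - 3 = -42 - 3 = -45$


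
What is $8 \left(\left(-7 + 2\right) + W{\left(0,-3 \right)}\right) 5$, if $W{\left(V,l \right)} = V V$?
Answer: $-200$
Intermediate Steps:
$W{\left(V,l \right)} = V^{2}$
$8 \left(\left(-7 + 2\right) + W{\left(0,-3 \right)}\right) 5 = 8 \left(\left(-7 + 2\right) + 0^{2}\right) 5 = 8 \left(-5 + 0\right) 5 = 8 \left(-5\right) 5 = \left(-40\right) 5 = -200$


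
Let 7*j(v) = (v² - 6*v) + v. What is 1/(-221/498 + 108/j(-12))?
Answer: 8466/27617 ≈ 0.30655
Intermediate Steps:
j(v) = -5*v/7 + v²/7 (j(v) = ((v² - 6*v) + v)/7 = (v² - 5*v)/7 = -5*v/7 + v²/7)
1/(-221/498 + 108/j(-12)) = 1/(-221/498 + 108/(((⅐)*(-12)*(-5 - 12)))) = 1/(-221*1/498 + 108/(((⅐)*(-12)*(-17)))) = 1/(-221/498 + 108/(204/7)) = 1/(-221/498 + 108*(7/204)) = 1/(-221/498 + 63/17) = 1/(27617/8466) = 8466/27617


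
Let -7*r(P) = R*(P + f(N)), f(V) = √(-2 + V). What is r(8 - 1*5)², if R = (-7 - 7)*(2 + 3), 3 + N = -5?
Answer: -100 + 600*I*√10 ≈ -100.0 + 1897.4*I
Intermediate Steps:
N = -8 (N = -3 - 5 = -8)
R = -70 (R = -14*5 = -70)
r(P) = 10*P + 10*I*√10 (r(P) = -(-10)*(P + √(-2 - 8)) = -(-10)*(P + √(-10)) = -(-10)*(P + I*√10) = -(-70*P - 70*I*√10)/7 = 10*P + 10*I*√10)
r(8 - 1*5)² = (10*(8 - 1*5) + 10*I*√10)² = (10*(8 - 5) + 10*I*√10)² = (10*3 + 10*I*√10)² = (30 + 10*I*√10)²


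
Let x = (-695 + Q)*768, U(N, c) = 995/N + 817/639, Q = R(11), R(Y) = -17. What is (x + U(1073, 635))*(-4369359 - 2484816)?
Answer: 285530641453631950/76183 ≈ 3.7480e+12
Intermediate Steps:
Q = -17
U(N, c) = 817/639 + 995/N (U(N, c) = 995/N + 817*(1/639) = 995/N + 817/639 = 817/639 + 995/N)
x = -546816 (x = (-695 - 17)*768 = -712*768 = -546816)
(x + U(1073, 635))*(-4369359 - 2484816) = (-546816 + (817/639 + 995/1073))*(-4369359 - 2484816) = (-546816 + (817/639 + 995*(1/1073)))*(-6854175) = (-546816 + (817/639 + 995/1073))*(-6854175) = (-546816 + 1512446/685647)*(-6854175) = -374921237506/685647*(-6854175) = 285530641453631950/76183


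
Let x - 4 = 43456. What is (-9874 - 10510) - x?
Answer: -63844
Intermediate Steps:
x = 43460 (x = 4 + 43456 = 43460)
(-9874 - 10510) - x = (-9874 - 10510) - 1*43460 = -20384 - 43460 = -63844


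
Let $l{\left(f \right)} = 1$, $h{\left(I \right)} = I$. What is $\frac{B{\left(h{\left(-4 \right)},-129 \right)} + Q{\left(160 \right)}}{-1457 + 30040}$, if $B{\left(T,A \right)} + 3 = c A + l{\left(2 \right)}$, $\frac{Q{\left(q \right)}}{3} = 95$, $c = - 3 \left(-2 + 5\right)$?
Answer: $\frac{1444}{28583} \approx 0.05052$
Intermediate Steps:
$c = -9$ ($c = \left(-3\right) 3 = -9$)
$Q{\left(q \right)} = 285$ ($Q{\left(q \right)} = 3 \cdot 95 = 285$)
$B{\left(T,A \right)} = -2 - 9 A$ ($B{\left(T,A \right)} = -3 - \left(-1 + 9 A\right) = -2 - 9 A$)
$\frac{B{\left(h{\left(-4 \right)},-129 \right)} + Q{\left(160 \right)}}{-1457 + 30040} = \frac{\left(-2 - -1161\right) + 285}{-1457 + 30040} = \frac{\left(-2 + 1161\right) + 285}{28583} = \left(1159 + 285\right) \frac{1}{28583} = 1444 \cdot \frac{1}{28583} = \frac{1444}{28583}$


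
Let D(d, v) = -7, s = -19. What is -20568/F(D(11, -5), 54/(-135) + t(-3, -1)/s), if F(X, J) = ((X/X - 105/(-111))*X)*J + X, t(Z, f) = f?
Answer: 72296520/7973 ≈ 9067.7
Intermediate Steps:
F(X, J) = X + 72*J*X/37 (F(X, J) = ((1 - 105*(-1/111))*X)*J + X = ((1 + 35/37)*X)*J + X = (72*X/37)*J + X = 72*J*X/37 + X = X + 72*J*X/37)
-20568/F(D(11, -5), 54/(-135) + t(-3, -1)/s) = -20568*(-37/(7*(37 + 72*(54/(-135) - 1/(-19))))) = -20568*(-37/(7*(37 + 72*(54*(-1/135) - 1*(-1/19))))) = -20568*(-37/(7*(37 + 72*(-⅖ + 1/19)))) = -20568*(-37/(7*(37 + 72*(-33/95)))) = -20568*(-37/(7*(37 - 2376/95))) = -20568/((1/37)*(-7)*(1139/95)) = -20568/(-7973/3515) = -20568*(-3515/7973) = 72296520/7973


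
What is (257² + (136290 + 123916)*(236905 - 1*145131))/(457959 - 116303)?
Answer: 23880211493/341656 ≈ 69896.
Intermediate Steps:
(257² + (136290 + 123916)*(236905 - 1*145131))/(457959 - 116303) = (66049 + 260206*(236905 - 145131))/341656 = (66049 + 260206*91774)*(1/341656) = (66049 + 23880145444)*(1/341656) = 23880211493*(1/341656) = 23880211493/341656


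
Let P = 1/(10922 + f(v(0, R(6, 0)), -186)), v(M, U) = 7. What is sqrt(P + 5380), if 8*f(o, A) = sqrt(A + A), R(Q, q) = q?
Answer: 2*sqrt((58760361 + 1345*I*sqrt(93))/(43688 + I*sqrt(93))) ≈ 73.349 - 1.3777e-10*I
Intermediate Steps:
f(o, A) = sqrt(2)*sqrt(A)/8 (f(o, A) = sqrt(A + A)/8 = sqrt(2*A)/8 = (sqrt(2)*sqrt(A))/8 = sqrt(2)*sqrt(A)/8)
P = 1/(10922 + I*sqrt(93)/4) (P = 1/(10922 + sqrt(2)*sqrt(-186)/8) = 1/(10922 + sqrt(2)*(I*sqrt(186))/8) = 1/(10922 + I*sqrt(93)/4) ≈ 9.1558e-5 - 2.02e-8*I)
sqrt(P + 5380) = sqrt((174752/1908641437 - 4*I*sqrt(93)/1908641437) + 5380) = sqrt(10268491105812/1908641437 - 4*I*sqrt(93)/1908641437)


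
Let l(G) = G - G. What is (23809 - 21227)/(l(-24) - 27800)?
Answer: -1291/13900 ≈ -0.092878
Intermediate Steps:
l(G) = 0
(23809 - 21227)/(l(-24) - 27800) = (23809 - 21227)/(0 - 27800) = 2582/(-27800) = 2582*(-1/27800) = -1291/13900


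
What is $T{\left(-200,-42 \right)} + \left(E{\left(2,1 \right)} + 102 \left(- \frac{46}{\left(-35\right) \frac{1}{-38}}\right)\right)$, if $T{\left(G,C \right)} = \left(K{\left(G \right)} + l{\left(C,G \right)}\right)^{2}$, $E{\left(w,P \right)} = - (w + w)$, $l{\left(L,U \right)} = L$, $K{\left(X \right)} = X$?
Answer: $\frac{1871304}{35} \approx 53466.0$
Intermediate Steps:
$E{\left(w,P \right)} = - 2 w$
$T{\left(G,C \right)} = \left(C + G\right)^{2}$ ($T{\left(G,C \right)} = \left(G + C\right)^{2} = \left(C + G\right)^{2}$)
$T{\left(-200,-42 \right)} + \left(E{\left(2,1 \right)} + 102 \left(- \frac{46}{\left(-35\right) \frac{1}{-38}}\right)\right) = \left(-42 - 200\right)^{2} + \left(\left(-2\right) 2 + 102 \left(- \frac{46}{\left(-35\right) \frac{1}{-38}}\right)\right) = \left(-242\right)^{2} + \left(-4 + 102 \left(- \frac{46}{\left(-35\right) \left(- \frac{1}{38}\right)}\right)\right) = 58564 + \left(-4 + 102 \left(- \frac{46}{\frac{35}{38}}\right)\right) = 58564 + \left(-4 + 102 \left(\left(-46\right) \frac{38}{35}\right)\right) = 58564 + \left(-4 + 102 \left(- \frac{1748}{35}\right)\right) = 58564 - \frac{178436}{35} = \frac{1871304}{35}$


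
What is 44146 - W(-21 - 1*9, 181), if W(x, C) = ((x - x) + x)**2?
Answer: 43246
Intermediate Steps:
W(x, C) = x**2 (W(x, C) = (0 + x)**2 = x**2)
44146 - W(-21 - 1*9, 181) = 44146 - (-21 - 1*9)**2 = 44146 - (-21 - 9)**2 = 44146 - 1*(-30)**2 = 44146 - 1*900 = 44146 - 900 = 43246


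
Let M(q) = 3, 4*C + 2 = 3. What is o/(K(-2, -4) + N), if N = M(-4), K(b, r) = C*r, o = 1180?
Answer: 590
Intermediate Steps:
C = 1/4 (C = -1/2 + (1/4)*3 = -1/2 + 3/4 = 1/4 ≈ 0.25000)
K(b, r) = r/4
N = 3
o/(K(-2, -4) + N) = 1180/((1/4)*(-4) + 3) = 1180/(-1 + 3) = 1180/2 = 1180*(1/2) = 590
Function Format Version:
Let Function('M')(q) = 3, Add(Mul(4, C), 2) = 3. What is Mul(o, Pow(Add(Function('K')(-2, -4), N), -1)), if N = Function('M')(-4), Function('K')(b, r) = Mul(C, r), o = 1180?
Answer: 590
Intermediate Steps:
C = Rational(1, 4) (C = Add(Rational(-1, 2), Mul(Rational(1, 4), 3)) = Add(Rational(-1, 2), Rational(3, 4)) = Rational(1, 4) ≈ 0.25000)
Function('K')(b, r) = Mul(Rational(1, 4), r)
N = 3
Mul(o, Pow(Add(Function('K')(-2, -4), N), -1)) = Mul(1180, Pow(Add(Mul(Rational(1, 4), -4), 3), -1)) = Mul(1180, Pow(Add(-1, 3), -1)) = Mul(1180, Pow(2, -1)) = Mul(1180, Rational(1, 2)) = 590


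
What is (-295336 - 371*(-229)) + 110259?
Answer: -100118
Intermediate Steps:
(-295336 - 371*(-229)) + 110259 = (-295336 + 84959) + 110259 = -210377 + 110259 = -100118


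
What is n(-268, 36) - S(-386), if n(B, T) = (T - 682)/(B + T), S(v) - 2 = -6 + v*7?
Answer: 314219/116 ≈ 2708.8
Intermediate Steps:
S(v) = -4 + 7*v (S(v) = 2 + (-6 + v*7) = 2 + (-6 + 7*v) = -4 + 7*v)
n(B, T) = (-682 + T)/(B + T)
n(-268, 36) - S(-386) = (-682 + 36)/(-268 + 36) - (-4 + 7*(-386)) = -646/(-232) - (-4 - 2702) = -1/232*(-646) - 1*(-2706) = 323/116 + 2706 = 314219/116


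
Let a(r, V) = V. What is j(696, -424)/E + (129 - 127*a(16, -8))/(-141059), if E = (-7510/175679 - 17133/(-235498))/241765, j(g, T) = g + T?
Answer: 383769280078403400385825/175099121888293 ≈ 2.1917e+9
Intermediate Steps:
j(g, T) = T + g
E = 1241318327/10002314427875630 (E = (-7510*1/175679 - 17133*(-1/235498))*(1/241765) = (-7510/175679 + 17133/235498)*(1/241765) = (1241318327/41372053142)*(1/241765) = 1241318327/10002314427875630 ≈ 1.2410e-7)
j(696, -424)/E + (129 - 127*a(16, -8))/(-141059) = (-424 + 696)/(1241318327/10002314427875630) + (129 - 127*(-8))/(-141059) = 272*(10002314427875630/1241318327) + (129 + 1016)*(-1/141059) = 2720629524382171360/1241318327 + 1145*(-1/141059) = 2720629524382171360/1241318327 - 1145/141059 = 383769280078403400385825/175099121888293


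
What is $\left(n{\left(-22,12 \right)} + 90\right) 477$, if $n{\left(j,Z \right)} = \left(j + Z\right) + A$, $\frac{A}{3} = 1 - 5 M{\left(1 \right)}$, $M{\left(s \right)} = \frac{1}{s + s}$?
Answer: $\frac{72027}{2} \approx 36014.0$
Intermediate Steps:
$M{\left(s \right)} = \frac{1}{2 s}$
$A = - \frac{9}{2}$ ($A = 3 \left(1 - 5 \frac{1}{2 \cdot 1}\right) = 3 \left(1 - 5 \cdot \frac{1}{2} \cdot 1\right) = 3 \left(1 - \frac{5}{2}\right) = 3 \left(- \frac{3}{2}\right) = - \frac{9}{2} \approx -4.5$)
$n{\left(j,Z \right)} = - \frac{9}{2} + Z + j$ ($n{\left(j,Z \right)} = \left(j + Z\right) - \frac{9}{2} = \left(Z + j\right) - \frac{9}{2} = - \frac{9}{2} + Z + j$)
$\left(n{\left(-22,12 \right)} + 90\right) 477 = \left(\left(- \frac{9}{2} + 12 - 22\right) + 90\right) 477 = \left(- \frac{29}{2} + 90\right) 477 = \frac{151}{2} \cdot 477 = \frac{72027}{2}$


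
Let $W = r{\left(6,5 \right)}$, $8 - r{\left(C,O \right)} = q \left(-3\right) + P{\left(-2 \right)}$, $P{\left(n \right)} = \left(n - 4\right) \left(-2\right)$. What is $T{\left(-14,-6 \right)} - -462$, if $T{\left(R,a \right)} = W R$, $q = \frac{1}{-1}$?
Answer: $560$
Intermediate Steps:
$q = -1$
$P{\left(n \right)} = 8 - 2 n$ ($P{\left(n \right)} = \left(-4 + n\right) \left(-2\right) = 8 - 2 n$)
$r{\left(C,O \right)} = -7$ ($r{\left(C,O \right)} = 8 - \left(\left(-1\right) \left(-3\right) + \left(8 - -4\right)\right) = 8 - \left(3 + \left(8 + 4\right)\right) = 8 - \left(3 + 12\right) = 8 - 15 = -7$)
$W = -7$
$T{\left(R,a \right)} = - 7 R$
$T{\left(-14,-6 \right)} - -462 = \left(-7\right) \left(-14\right) - -462 = 98 + 462 = 560$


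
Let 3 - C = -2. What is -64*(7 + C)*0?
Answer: 0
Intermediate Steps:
C = 5 (C = 3 - 1*(-2) = 3 + 2 = 5)
-64*(7 + C)*0 = -64*(7 + 5)*0 = -768*0 = -64*0 = 0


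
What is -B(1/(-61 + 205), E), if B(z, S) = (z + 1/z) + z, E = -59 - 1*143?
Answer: -10369/72 ≈ -144.01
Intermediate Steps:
E = -202 (E = -59 - 143 = -202)
B(z, S) = 1/z + 2*z
-B(1/(-61 + 205), E) = -(1/(1/(-61 + 205)) + 2/(-61 + 205)) = -(1/(1/144) + 2/144) = -(1/(1/144) + 2*(1/144)) = -(144 + 1/72) = -1*10369/72 = -10369/72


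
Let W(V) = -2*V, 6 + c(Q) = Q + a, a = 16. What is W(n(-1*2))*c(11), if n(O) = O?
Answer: 84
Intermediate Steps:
c(Q) = 10 + Q (c(Q) = -6 + (Q + 16) = -6 + (16 + Q) = 10 + Q)
W(V) = -2*V
W(n(-1*2))*c(11) = (-(-2)*2)*(10 + 11) = -2*(-2)*21 = 4*21 = 84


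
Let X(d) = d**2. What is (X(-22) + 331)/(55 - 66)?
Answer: -815/11 ≈ -74.091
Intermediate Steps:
(X(-22) + 331)/(55 - 66) = ((-22)**2 + 331)/(55 - 66) = (484 + 331)/(-11) = 815*(-1/11) = -815/11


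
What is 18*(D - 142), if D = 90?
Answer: -936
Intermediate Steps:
18*(D - 142) = 18*(90 - 142) = 18*(-52) = -936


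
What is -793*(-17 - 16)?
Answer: 26169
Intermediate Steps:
-793*(-17 - 16) = -793*(-33) = 26169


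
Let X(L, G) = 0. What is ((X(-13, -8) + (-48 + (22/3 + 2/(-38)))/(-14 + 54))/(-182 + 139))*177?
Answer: 136939/32680 ≈ 4.1903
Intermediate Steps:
((X(-13, -8) + (-48 + (22/3 + 2/(-38)))/(-14 + 54))/(-182 + 139))*177 = ((0 + (-48 + (22/3 + 2/(-38)))/(-14 + 54))/(-182 + 139))*177 = ((0 + (-48 + (22*(⅓) + 2*(-1/38)))/40)/(-43))*177 = ((0 + (-48 + (22/3 - 1/19))*(1/40))*(-1/43))*177 = ((0 + (-48 + 415/57)*(1/40))*(-1/43))*177 = ((0 - 2321/57*1/40)*(-1/43))*177 = ((0 - 2321/2280)*(-1/43))*177 = -2321/2280*(-1/43)*177 = (2321/98040)*177 = 136939/32680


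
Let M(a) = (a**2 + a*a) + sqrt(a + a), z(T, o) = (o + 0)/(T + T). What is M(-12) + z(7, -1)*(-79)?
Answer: 4111/14 + 2*I*sqrt(6) ≈ 293.64 + 4.899*I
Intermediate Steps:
z(T, o) = o/(2*T) (z(T, o) = o/((2*T)) = o*(1/(2*T)) = o/(2*T))
M(a) = 2*a**2 + sqrt(2)*sqrt(a) (M(a) = (a**2 + a**2) + sqrt(2*a) = 2*a**2 + sqrt(2)*sqrt(a))
M(-12) + z(7, -1)*(-79) = (2*(-12)**2 + sqrt(2)*sqrt(-12)) + ((1/2)*(-1)/7)*(-79) = (2*144 + sqrt(2)*(2*I*sqrt(3))) + ((1/2)*(-1)*(1/7))*(-79) = (288 + 2*I*sqrt(6)) - 1/14*(-79) = (288 + 2*I*sqrt(6)) + 79/14 = 4111/14 + 2*I*sqrt(6)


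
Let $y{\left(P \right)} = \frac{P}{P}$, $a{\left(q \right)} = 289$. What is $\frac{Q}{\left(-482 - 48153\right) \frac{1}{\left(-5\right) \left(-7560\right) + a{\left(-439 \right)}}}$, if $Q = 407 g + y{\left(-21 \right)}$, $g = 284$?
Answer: $- \frac{4402669421}{48635} \approx -90525.0$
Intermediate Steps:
$y{\left(P \right)} = 1$
$Q = 115589$ ($Q = 407 \cdot 284 + 1 = 115588 + 1 = 115589$)
$\frac{Q}{\left(-482 - 48153\right) \frac{1}{\left(-5\right) \left(-7560\right) + a{\left(-439 \right)}}} = \frac{115589}{\left(-482 - 48153\right) \frac{1}{\left(-5\right) \left(-7560\right) + 289}} = \frac{115589}{\left(-48635\right) \frac{1}{37800 + 289}} = \frac{115589}{\left(-48635\right) \frac{1}{38089}} = \frac{115589}{- \frac{48635}{38089}} = 115589 \left(- \frac{38089}{48635}\right) = - \frac{4402669421}{48635}$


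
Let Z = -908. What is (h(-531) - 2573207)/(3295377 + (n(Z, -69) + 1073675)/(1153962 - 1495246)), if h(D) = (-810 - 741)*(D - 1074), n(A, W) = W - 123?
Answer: -28617345968/1124658370585 ≈ -0.025445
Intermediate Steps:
n(A, W) = -123 + W
h(D) = 1665774 - 1551*D (h(D) = -1551*(-1074 + D) = 1665774 - 1551*D)
(h(-531) - 2573207)/(3295377 + (n(Z, -69) + 1073675)/(1153962 - 1495246)) = ((1665774 - 1551*(-531)) - 2573207)/(3295377 + ((-123 - 69) + 1073675)/(1153962 - 1495246)) = ((1665774 + 823581) - 2573207)/(3295377 + (-192 + 1073675)/(-341284)) = (2489355 - 2573207)/(3295377 + 1073483*(-1/341284)) = -83852/(3295377 - 1073483/341284) = -83852/1124658370585/341284 = -83852*341284/1124658370585 = -28617345968/1124658370585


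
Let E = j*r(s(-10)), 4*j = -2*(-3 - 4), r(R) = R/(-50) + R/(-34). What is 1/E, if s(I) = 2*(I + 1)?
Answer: 425/1323 ≈ 0.32124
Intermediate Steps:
s(I) = 2 + 2*I (s(I) = 2*(1 + I) = 2 + 2*I)
r(R) = -21*R/425 (r(R) = R*(-1/50) + R*(-1/34) = -R/50 - R/34 = -21*R/425)
j = 7/2 (j = (-2*(-3 - 4))/4 = (-2*(-7))/4 = (¼)*14 = 7/2 ≈ 3.5000)
E = 1323/425 (E = 7*(-21*(2 + 2*(-10))/425)/2 = 7*(-21*(2 - 20)/425)/2 = 7*(-21/425*(-18))/2 = (7/2)*(378/425) = 1323/425 ≈ 3.1129)
1/E = 1/(1323/425) = 425/1323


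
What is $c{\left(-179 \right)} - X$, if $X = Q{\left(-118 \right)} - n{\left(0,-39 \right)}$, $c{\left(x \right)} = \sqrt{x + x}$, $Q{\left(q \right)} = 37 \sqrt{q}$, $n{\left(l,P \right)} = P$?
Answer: $-39 + i \sqrt{358} - 37 i \sqrt{118} \approx -39.0 - 383.0 i$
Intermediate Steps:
$c{\left(x \right)} = \sqrt{2} \sqrt{x}$ ($c{\left(x \right)} = \sqrt{2 x} = \sqrt{2} \sqrt{x}$)
$X = 39 + 37 i \sqrt{118}$ ($X = 37 \sqrt{-118} - -39 = 37 i \sqrt{118} + 39 = 39 + 37 i \sqrt{118} \approx 39.0 + 401.92 i$)
$c{\left(-179 \right)} - X = \sqrt{2} \sqrt{-179} - \left(39 + 37 i \sqrt{118}\right) = \sqrt{2} i \sqrt{179} - \left(39 + 37 i \sqrt{118}\right) = i \sqrt{358} - \left(39 + 37 i \sqrt{118}\right) = -39 + i \sqrt{358} - 37 i \sqrt{118}$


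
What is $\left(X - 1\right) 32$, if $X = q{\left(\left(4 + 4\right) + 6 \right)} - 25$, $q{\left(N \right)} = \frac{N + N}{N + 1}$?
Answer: $- \frac{11584}{15} \approx -772.27$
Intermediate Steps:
$q{\left(N \right)} = \frac{2 N}{1 + N}$
$X = - \frac{347}{15}$ ($X = \frac{2 \left(\left(4 + 4\right) + 6\right)}{1 + \left(\left(4 + 4\right) + 6\right)} - 25 = \frac{2 \left(8 + 6\right)}{1 + \left(8 + 6\right)} - 25 = 2 \cdot 14 \frac{1}{1 + 14} - 25 = 2 \cdot 14 \cdot \frac{1}{15} - 25 = \frac{28}{15} - 25 = - \frac{347}{15} \approx -23.133$)
$\left(X - 1\right) 32 = \left(- \frac{347}{15} - 1\right) 32 = \left(- \frac{362}{15}\right) 32 = - \frac{11584}{15}$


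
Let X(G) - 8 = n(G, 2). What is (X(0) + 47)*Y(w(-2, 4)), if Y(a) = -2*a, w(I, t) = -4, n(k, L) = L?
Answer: 456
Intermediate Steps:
X(G) = 10 (X(G) = 8 + 2 = 10)
(X(0) + 47)*Y(w(-2, 4)) = (10 + 47)*(-2*(-4)) = 57*8 = 456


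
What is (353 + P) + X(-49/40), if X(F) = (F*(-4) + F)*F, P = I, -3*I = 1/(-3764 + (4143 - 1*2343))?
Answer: 821340781/2356800 ≈ 348.50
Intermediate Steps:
I = 1/5892 (I = -1/(3*(-3764 + (4143 - 1*2343))) = -1/(3*(-3764 + (4143 - 2343))) = -1/(3*(-3764 + 1800)) = -⅓/(-1964) = -⅓*(-1/1964) = 1/5892 ≈ 0.00016972)
P = 1/5892 ≈ 0.00016972
X(F) = -3*F² (X(F) = (-4*F + F)*F = (-3*F)*F = -3*F²)
(353 + P) + X(-49/40) = (353 + 1/5892) - 3*(-49/40)² = 2079877/5892 - 3*(-49*1/40)² = 2079877/5892 - 3*(-49/40)² = 2079877/5892 - 3*2401/1600 = 2079877/5892 - 7203/1600 = 821340781/2356800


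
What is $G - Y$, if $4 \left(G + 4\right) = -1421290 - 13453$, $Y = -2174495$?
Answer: $\frac{7263221}{4} \approx 1.8158 \cdot 10^{6}$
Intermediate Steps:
$G = - \frac{1434759}{4}$ ($G = -4 + \frac{-1421290 - 13453}{4} = -4 + \frac{1}{4} \left(-1434743\right) = -4 - \frac{1434743}{4} = - \frac{1434759}{4} \approx -3.5869 \cdot 10^{5}$)
$G - Y = - \frac{1434759}{4} - -2174495 = - \frac{1434759}{4} + 2174495 = \frac{7263221}{4}$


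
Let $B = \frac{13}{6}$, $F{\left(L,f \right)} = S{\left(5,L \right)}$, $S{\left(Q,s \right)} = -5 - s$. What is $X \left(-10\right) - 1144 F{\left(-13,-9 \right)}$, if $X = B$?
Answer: $- \frac{27521}{3} \approx -9173.7$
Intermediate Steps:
$F{\left(L,f \right)} = -5 - L$
$B = \frac{13}{6}$ ($B = 13 \cdot \frac{1}{6} = \frac{13}{6} \approx 2.1667$)
$X = \frac{13}{6} \approx 2.1667$
$X \left(-10\right) - 1144 F{\left(-13,-9 \right)} = \frac{13}{6} \left(-10\right) - 1144 \left(-5 - -13\right) = - \frac{65}{3} - 1144 \left(-5 + 13\right) = - \frac{65}{3} - 9152 = - \frac{27521}{3}$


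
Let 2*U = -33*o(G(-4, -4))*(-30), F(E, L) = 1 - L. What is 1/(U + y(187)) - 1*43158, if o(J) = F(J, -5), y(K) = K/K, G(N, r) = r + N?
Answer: -128222417/2971 ≈ -43158.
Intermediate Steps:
G(N, r) = N + r
y(K) = 1
o(J) = 6 (o(J) = 1 - 1*(-5) = 1 + 5 = 6)
U = 2970 (U = (-33*6*(-30))/2 = (-198*(-30))/2 = (½)*5940 = 2970)
1/(U + y(187)) - 1*43158 = 1/(2970 + 1) - 1*43158 = 1/2971 - 43158 = -128222417/2971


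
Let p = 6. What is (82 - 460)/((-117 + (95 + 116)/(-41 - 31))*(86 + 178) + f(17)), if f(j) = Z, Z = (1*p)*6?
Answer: 1134/94877 ≈ 0.011952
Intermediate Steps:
Z = 36 (Z = (1*6)*6 = 6*6 = 36)
f(j) = 36
(82 - 460)/((-117 + (95 + 116)/(-41 - 31))*(86 + 178) + f(17)) = (82 - 460)/((-117 + (95 + 116)/(-41 - 31))*(86 + 178) + 36) = -378/((-117 + 211/(-72))*264 + 36) = -378/((-117 + 211*(-1/72))*264 + 36) = -378/((-117 - 211/72)*264 + 36) = -378/(-8635/72*264 + 36) = -378/(-94985/3 + 36) = -378/(-94877/3) = -378*(-3/94877) = 1134/94877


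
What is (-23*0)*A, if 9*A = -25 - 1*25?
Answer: 0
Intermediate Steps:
A = -50/9 (A = (-25 - 1*25)/9 = (-25 - 25)/9 = (1/9)*(-50) = -50/9 ≈ -5.5556)
(-23*0)*A = -23*0*(-50/9) = 0*(-50/9) = 0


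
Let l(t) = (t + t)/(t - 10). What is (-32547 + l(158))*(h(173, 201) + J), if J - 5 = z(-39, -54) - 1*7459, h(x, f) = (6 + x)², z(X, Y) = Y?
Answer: -29541657280/37 ≈ -7.9842e+8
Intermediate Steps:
J = -7508 (J = 5 + (-54 - 1*7459) = 5 + (-54 - 7459) = 5 - 7513 = -7508)
l(t) = 2*t/(-10 + t) (l(t) = (2*t)/(-10 + t) = 2*t/(-10 + t))
(-32547 + l(158))*(h(173, 201) + J) = (-32547 + 2*158/(-10 + 158))*((6 + 173)² - 7508) = (-32547 + 2*158/148)*(179² - 7508) = (-32547 + 2*158*(1/148))*(32041 - 7508) = (-32547 + 79/37)*24533 = -1204160/37*24533 = -29541657280/37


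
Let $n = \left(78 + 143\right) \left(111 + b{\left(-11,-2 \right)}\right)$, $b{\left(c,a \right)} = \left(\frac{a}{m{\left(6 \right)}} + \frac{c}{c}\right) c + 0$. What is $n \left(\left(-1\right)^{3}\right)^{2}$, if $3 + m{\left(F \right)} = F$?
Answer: $\frac{71162}{3} \approx 23721.0$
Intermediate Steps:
$m{\left(F \right)} = -3 + F$
$b{\left(c,a \right)} = c \left(1 + \frac{a}{3}\right)$ ($b{\left(c,a \right)} = \left(\frac{a}{-3 + 6} + \frac{c}{c}\right) c + 0 = \left(\frac{a}{3} + 1\right) c + 0 = \left(1 + \frac{a}{3}\right) c + 0 = c \left(1 + \frac{a}{3}\right) + 0 = c \left(1 + \frac{a}{3}\right)$)
$n = \frac{71162}{3}$ ($n = \left(78 + 143\right) \left(111 + \frac{1}{3} \left(-11\right) \left(3 - 2\right)\right) = 221 \left(111 + \frac{1}{3} \left(-11\right) 1\right) = 221 \left(111 - \frac{11}{3}\right) = 221 \cdot \frac{322}{3} = \frac{71162}{3} \approx 23721.0$)
$n \left(\left(-1\right)^{3}\right)^{2} = \frac{71162 \left(\left(-1\right)^{3}\right)^{2}}{3} = \frac{71162 \left(-1\right)^{2}}{3} = \frac{71162}{3} \cdot 1 = \frac{71162}{3}$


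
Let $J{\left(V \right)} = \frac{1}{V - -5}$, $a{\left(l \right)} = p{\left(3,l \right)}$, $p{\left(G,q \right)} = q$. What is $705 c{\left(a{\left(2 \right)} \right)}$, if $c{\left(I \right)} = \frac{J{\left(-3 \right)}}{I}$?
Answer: $\frac{705}{4} \approx 176.25$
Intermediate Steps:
$a{\left(l \right)} = l$
$J{\left(V \right)} = \frac{1}{5 + V}$ ($J{\left(V \right)} = \frac{1}{V + 5} = \frac{1}{5 + V}$)
$c{\left(I \right)} = \frac{1}{2 I}$ ($c{\left(I \right)} = \frac{1}{\left(5 - 3\right) I} = \frac{1}{2 I}$)
$705 c{\left(a{\left(2 \right)} \right)} = 705 \frac{1}{2 \cdot 2} = 705 \cdot \frac{1}{2} \cdot \frac{1}{2} = 705 \cdot \frac{1}{4} = \frac{705}{4}$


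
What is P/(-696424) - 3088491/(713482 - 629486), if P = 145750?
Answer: -67598177287/1828025947 ≈ -36.979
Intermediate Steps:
P/(-696424) - 3088491/(713482 - 629486) = 145750/(-696424) - 3088491/(713482 - 629486) = 145750*(-1/696424) - 3088491/83996 = -72875/348212 - 3088491*1/83996 = -72875/348212 - 3088491/83996 = -67598177287/1828025947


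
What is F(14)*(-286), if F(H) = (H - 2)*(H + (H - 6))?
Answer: -75504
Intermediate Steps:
F(H) = (-6 + 2*H)*(-2 + H) (F(H) = (-2 + H)*(H + (-6 + H)) = (-2 + H)*(-6 + 2*H) = (-6 + 2*H)*(-2 + H))
F(14)*(-286) = (12 - 10*14 + 2*14²)*(-286) = (12 - 140 + 2*196)*(-286) = (12 - 140 + 392)*(-286) = 264*(-286) = -75504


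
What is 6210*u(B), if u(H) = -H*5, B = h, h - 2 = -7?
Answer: 155250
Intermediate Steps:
h = -5 (h = 2 - 7 = -5)
B = -5
u(H) = -5*H
6210*u(B) = 6210*(-5*(-5)) = 6210*25 = 155250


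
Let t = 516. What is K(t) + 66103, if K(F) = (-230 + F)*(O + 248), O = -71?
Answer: 116725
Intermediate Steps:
K(F) = -40710 + 177*F (K(F) = (-230 + F)*(-71 + 248) = (-230 + F)*177 = -40710 + 177*F)
K(t) + 66103 = (-40710 + 177*516) + 66103 = (-40710 + 91332) + 66103 = 50622 + 66103 = 116725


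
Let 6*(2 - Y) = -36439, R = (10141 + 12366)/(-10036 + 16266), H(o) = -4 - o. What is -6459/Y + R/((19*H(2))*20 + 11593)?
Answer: -2247686289803/2114886655490 ≈ -1.0628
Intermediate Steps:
R = 22507/6230 ≈ 3.6127
Y = 36451/6 (Y = 2 - 1/6*(-36439) = 2 + 36439/6 = 36451/6 ≈ 6075.2)
-6459/Y + R/((19*H(2))*20 + 11593) = -6459/36451/6 + 22507/(6230*((19*(-4 - 1*2))*20 + 11593)) = -6459*6/36451 + 22507/(6230*((19*(-4 - 2))*20 + 11593)) = -38754/36451 + 22507/(6230*((19*(-6))*20 + 11593)) = -38754/36451 + 22507/(6230*(-114*20 + 11593)) = -38754/36451 + 22507/(6230*(-2280 + 11593)) = -38754/36451 + (22507/6230)/9313 = -38754/36451 + (22507/6230)*(1/9313) = -38754/36451 + 22507/58019990 = -2247686289803/2114886655490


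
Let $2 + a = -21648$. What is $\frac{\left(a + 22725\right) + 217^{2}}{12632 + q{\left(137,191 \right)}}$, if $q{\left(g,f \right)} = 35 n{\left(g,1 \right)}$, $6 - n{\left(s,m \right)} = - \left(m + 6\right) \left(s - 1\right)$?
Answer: $\frac{24082}{23081} \approx 1.0434$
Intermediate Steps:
$a = -21650$ ($a = -2 - 21648 = -21650$)
$n{\left(s,m \right)} = 6 + \left(-1 + s\right) \left(6 + m\right)$ ($n{\left(s,m \right)} = 6 - - \left(m + 6\right) \left(s - 1\right) = 6 - - \left(6 + m\right) \left(-1 + s\right) = 6 - - \left(-1 + s\right) \left(6 + m\right) = 6 + \left(-1 + s\right) \left(6 + m\right)$)
$q{\left(g,f \right)} = -35 + 245 g$ ($q{\left(g,f \right)} = 35 \left(\left(-1\right) 1 + 6 g + 1 g\right) = 35 \left(-1 + 6 g + g\right) = 35 \left(-1 + 7 g\right) = -35 + 245 g$)
$\frac{\left(a + 22725\right) + 217^{2}}{12632 + q{\left(137,191 \right)}} = \frac{\left(-21650 + 22725\right) + 217^{2}}{12632 + \left(-35 + 245 \cdot 137\right)} = \frac{1075 + 47089}{12632 + \left(-35 + 33565\right)} = \frac{48164}{12632 + 33530} = \frac{48164}{46162} = 48164 \cdot \frac{1}{46162} = \frac{24082}{23081}$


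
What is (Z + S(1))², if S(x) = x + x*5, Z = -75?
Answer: 4761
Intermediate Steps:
S(x) = 6*x (S(x) = x + 5*x = 6*x)
(Z + S(1))² = (-75 + 6*1)² = (-75 + 6)² = (-69)² = 4761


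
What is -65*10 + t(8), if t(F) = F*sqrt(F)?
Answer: -650 + 16*sqrt(2) ≈ -627.37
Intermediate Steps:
t(F) = F**(3/2)
-65*10 + t(8) = -65*10 + 8**(3/2) = -650 + 16*sqrt(2)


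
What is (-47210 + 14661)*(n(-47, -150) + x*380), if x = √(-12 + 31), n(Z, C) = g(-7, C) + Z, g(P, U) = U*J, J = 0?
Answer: 1529803 - 12368620*√19 ≈ -5.2384e+7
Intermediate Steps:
g(P, U) = 0 (g(P, U) = U*0 = 0)
n(Z, C) = Z (n(Z, C) = 0 + Z = Z)
x = √19 ≈ 4.3589
(-47210 + 14661)*(n(-47, -150) + x*380) = (-47210 + 14661)*(-47 + √19*380) = -32549*(-47 + 380*√19) = 1529803 - 12368620*√19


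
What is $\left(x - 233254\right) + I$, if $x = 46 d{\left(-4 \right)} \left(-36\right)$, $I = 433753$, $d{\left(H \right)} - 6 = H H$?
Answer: $164067$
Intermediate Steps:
$d{\left(H \right)} = 6 + H^{2}$ ($d{\left(H \right)} = 6 + H H = 6 + H^{2}$)
$x = -36432$ ($x = 46 \left(6 + \left(-4\right)^{2}\right) \left(-36\right) = 46 \left(6 + 16\right) \left(-36\right) = 46 \cdot 22 \left(-36\right) = 1012 \left(-36\right) = -36432$)
$\left(x - 233254\right) + I = \left(-36432 - 233254\right) + 433753 = -269686 + 433753 = 164067$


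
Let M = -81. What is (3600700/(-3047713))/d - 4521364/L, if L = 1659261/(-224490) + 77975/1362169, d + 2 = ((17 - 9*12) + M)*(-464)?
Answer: 56047445769309962583428884370/90913309991766613547067 ≈ 6.1649e+5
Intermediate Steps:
d = 79806 (d = -2 + ((17 - 9*12) - 81)*(-464) = -2 + ((17 - 108) - 81)*(-464) = -2 + (-91 - 81)*(-464) = -2 - 172*(-464) = -2 + 79808 = 79806)
L = -747563096453/101931106270 (L = 1659261*(-1/224490) + 77975*(1/1362169) = -553087/74830 + 77975/1362169 = -747563096453/101931106270 ≈ -7.3340)
(3600700/(-3047713))/d - 4521364/L = (3600700/(-3047713))/79806 - 4521364/(-747563096453/101931106270) = (3600700*(-1/3047713))*(1/79806) - 4521364*(-101931106270/747563096453) = -3600700/3047713*1/79806 + 460867634369352280/747563096453 = -1800350/121612891839 + 460867634369352280/747563096453 = 56047445769309962583428884370/90913309991766613547067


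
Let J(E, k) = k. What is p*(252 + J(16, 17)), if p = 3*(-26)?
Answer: -20982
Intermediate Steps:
p = -78
p*(252 + J(16, 17)) = -78*(252 + 17) = -78*269 = -20982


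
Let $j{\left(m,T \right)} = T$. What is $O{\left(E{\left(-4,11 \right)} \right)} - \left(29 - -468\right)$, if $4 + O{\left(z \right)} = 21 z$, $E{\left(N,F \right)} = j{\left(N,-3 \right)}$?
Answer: $-564$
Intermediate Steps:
$E{\left(N,F \right)} = -3$
$O{\left(z \right)} = -4 + 21 z$
$O{\left(E{\left(-4,11 \right)} \right)} - \left(29 - -468\right) = \left(-4 + 21 \left(-3\right)\right) - \left(29 - -468\right) = \left(-4 - 63\right) - \left(29 + 468\right) = -67 - 497 = -564$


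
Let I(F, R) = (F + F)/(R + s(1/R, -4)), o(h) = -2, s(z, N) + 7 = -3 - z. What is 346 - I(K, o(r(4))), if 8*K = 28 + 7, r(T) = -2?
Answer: 15951/46 ≈ 346.76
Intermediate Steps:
s(z, N) = -10 - z (s(z, N) = -7 + (-3 - z) = -10 - z)
K = 35/8 (K = (28 + 7)/8 = (⅛)*35 = 35/8 ≈ 4.3750)
I(F, R) = 2*F/(-10 + R - 1/R) (I(F, R) = (F + F)/(R + (-10 - 1/R)) = (2*F)/(-10 + R - 1/R) = 2*F/(-10 + R - 1/R))
346 - I(K, o(r(4))) = 346 - (-2)*35*(-2)/(8*(1 - 1*(-2)*(-10 - 2))) = 346 - (-2)*35*(-2)/(8*(1 - 1*(-2)*(-12))) = 346 - (-2)*35*(-2)/(8*(1 - 24)) = 346 - (-2)*35*(-2)/(8*(-23)) = 346 - (-2)*35*(-2)*(-1)/(8*23) = 346 - 1*(-35/46) = 346 + 35/46 = 15951/46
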